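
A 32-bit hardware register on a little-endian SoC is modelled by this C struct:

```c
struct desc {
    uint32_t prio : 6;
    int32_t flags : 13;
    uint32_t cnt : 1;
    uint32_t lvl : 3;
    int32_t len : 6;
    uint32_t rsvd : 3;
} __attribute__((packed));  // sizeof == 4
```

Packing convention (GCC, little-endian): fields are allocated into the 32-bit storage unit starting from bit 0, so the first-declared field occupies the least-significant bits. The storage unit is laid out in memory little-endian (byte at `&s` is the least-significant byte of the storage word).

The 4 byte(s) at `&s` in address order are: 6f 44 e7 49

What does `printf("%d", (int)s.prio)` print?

47

[0]=0x6f [1]=0x44 [2]=0xe7 [3]=0x49 (little-endian) → word 0x49e7446f
prio [0+:6] = (word>>0) & 0x3f = 47  ←
flags [6+:13] = (word>>6) & 0x1fff = 7441
cnt [19+:1] = (word>>19) & 0x1 = 0
lvl [20+:3] = (word>>20) & 0x7 = 6
len [23+:6] = (word>>23) & 0x3f = 19
rsvd [29+:3] = (word>>29) & 0x7 = 2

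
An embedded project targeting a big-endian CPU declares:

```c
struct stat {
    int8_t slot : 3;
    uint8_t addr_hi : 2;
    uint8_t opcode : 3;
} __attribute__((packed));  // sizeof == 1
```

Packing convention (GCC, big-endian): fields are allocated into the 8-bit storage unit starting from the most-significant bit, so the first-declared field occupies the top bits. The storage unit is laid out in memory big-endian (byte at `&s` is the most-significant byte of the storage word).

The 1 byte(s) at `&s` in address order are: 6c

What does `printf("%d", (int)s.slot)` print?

[0]=0x6c (big-endian) → word 0x6c
slot [5+:3] = (word>>5) & 0x7 = 3  ←
addr_hi [3+:2] = (word>>3) & 0x3 = 1
opcode [0+:3] = (word>>0) & 0x7 = 4
slot signed 3b, MSB=0: value = 3

3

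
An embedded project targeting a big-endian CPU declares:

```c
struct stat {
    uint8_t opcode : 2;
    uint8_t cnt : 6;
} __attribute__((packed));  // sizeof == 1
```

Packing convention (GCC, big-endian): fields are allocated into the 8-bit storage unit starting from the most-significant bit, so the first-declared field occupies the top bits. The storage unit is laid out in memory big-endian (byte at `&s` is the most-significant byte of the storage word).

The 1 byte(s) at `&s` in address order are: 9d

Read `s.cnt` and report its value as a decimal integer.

29

[0]=0x9d (big-endian) → word 0x9d
opcode:2 @ bit 6 → (0x9d>>6)&0x3 = 0x2
cnt:6 @ bit 0 → (0x9d>>0)&0x3f = 0x1d  ←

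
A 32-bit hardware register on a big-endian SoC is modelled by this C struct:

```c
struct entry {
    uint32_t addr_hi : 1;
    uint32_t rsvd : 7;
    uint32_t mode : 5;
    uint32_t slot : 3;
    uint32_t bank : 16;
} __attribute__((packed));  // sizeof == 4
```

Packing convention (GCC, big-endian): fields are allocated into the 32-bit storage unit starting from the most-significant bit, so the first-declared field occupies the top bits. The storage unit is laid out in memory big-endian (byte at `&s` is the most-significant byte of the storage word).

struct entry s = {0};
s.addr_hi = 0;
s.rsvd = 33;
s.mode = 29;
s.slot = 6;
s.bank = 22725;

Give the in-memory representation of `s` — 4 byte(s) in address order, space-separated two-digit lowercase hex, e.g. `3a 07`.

21 ee 58 c5

addr_hi (1b) val=0 bits=0x0 at bit 31: 0x00000000
rsvd (7b) val=33 bits=0x21 at bit 24: 0x21000000
mode (5b) val=29 bits=0x1d at bit 19: 0x21e80000
slot (3b) val=6 bits=0x6 at bit 16: 0x21ee0000
bank (16b) val=22725 bits=0x58c5 at bit 0: 0x21ee58c5
word = 0x21ee58c5 → big-endian bytes:
  [0]=0x21  [1]=0xee  [2]=0x58  [3]=0xc5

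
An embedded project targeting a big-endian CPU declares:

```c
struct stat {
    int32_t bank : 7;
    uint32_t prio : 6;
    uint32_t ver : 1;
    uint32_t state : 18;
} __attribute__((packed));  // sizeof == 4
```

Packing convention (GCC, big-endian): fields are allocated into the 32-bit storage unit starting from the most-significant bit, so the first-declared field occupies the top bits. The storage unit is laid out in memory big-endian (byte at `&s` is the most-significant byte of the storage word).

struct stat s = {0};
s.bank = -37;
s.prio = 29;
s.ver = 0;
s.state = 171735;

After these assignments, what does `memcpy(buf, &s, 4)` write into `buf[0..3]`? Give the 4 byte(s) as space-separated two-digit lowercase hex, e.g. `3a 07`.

bank (7b) val=-37 bits=0x5b at bit 25: 0xb6000000
prio (6b) val=29 bits=0x1d at bit 19: 0xb6e80000
ver (1b) val=0 bits=0x0 at bit 18: 0xb6e80000
state (18b) val=171735 bits=0x29ed7 at bit 0: 0xb6ea9ed7
word = 0xb6ea9ed7 → big-endian bytes:
  [0]=0xb6  [1]=0xea  [2]=0x9e  [3]=0xd7

b6 ea 9e d7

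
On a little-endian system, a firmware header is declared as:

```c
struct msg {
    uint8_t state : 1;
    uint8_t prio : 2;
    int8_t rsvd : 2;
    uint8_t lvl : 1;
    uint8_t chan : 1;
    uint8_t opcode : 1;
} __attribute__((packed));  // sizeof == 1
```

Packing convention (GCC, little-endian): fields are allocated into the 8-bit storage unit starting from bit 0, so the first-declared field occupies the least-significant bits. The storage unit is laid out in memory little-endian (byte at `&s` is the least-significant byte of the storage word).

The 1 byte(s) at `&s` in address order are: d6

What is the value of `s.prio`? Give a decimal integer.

3

[0]=0xd6 (little-endian) → word 0xd6
state:1 @ bit 0 → (0xd6>>0)&0x1 = 0x0
prio:2 @ bit 1 → (0xd6>>1)&0x3 = 0x3  ←
rsvd:2 @ bit 3 → (0xd6>>3)&0x3 = 0x2
lvl:1 @ bit 5 → (0xd6>>5)&0x1 = 0x0
chan:1 @ bit 6 → (0xd6>>6)&0x1 = 0x1
opcode:1 @ bit 7 → (0xd6>>7)&0x1 = 0x1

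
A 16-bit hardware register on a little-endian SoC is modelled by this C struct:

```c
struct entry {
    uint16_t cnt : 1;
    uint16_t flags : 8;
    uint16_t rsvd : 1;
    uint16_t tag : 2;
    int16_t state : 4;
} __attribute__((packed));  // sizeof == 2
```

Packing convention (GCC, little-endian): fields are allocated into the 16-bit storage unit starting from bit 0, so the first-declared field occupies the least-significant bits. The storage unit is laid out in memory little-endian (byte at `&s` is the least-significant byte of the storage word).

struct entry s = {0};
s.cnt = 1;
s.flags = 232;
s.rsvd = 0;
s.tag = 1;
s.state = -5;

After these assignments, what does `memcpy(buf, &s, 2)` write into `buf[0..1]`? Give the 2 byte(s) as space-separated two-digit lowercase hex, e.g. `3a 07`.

[0+:1] cnt=1 & 0x1 = 0x1; word=0x0001
[1+:8] flags=232 & 0xff = 0xe8; word=0x01d1
[9+:1] rsvd=0 & 0x1 = 0x0; word=0x01d1
[10+:2] tag=1 & 0x3 = 0x1; word=0x05d1
[12+:4] state=-5 & 0xf = 0xb; word=0xb5d1
word = 0xb5d1 → little-endian bytes:
  [0]=0xd1  [1]=0xb5

d1 b5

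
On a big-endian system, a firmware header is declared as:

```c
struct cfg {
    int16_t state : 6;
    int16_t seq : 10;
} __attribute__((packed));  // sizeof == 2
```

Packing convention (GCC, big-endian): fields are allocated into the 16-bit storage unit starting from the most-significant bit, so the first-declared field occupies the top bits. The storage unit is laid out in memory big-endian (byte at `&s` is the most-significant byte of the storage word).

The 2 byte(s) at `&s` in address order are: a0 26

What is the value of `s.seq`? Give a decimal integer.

[0]=0xa0 [1]=0x26 (big-endian) → word 0xa026
state [10+:6] = (word>>10) & 0x3f = 40
seq [0+:10] = (word>>0) & 0x3ff = 38  ←
seq signed 10b, MSB=0: value = 38

38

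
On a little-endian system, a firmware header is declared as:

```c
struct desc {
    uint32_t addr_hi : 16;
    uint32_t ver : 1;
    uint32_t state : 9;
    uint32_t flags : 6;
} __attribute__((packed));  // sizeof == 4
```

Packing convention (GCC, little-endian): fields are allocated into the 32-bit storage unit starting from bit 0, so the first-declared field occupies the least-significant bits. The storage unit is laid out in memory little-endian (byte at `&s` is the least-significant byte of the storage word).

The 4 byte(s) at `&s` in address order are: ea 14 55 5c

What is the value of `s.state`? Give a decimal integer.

42

[0]=0xea [1]=0x14 [2]=0x55 [3]=0x5c (little-endian) → word 0x5c5514ea
addr_hi:16 @ bit 0 → (0x5c5514ea>>0)&0xffff = 0x14ea
ver:1 @ bit 16 → (0x5c5514ea>>16)&0x1 = 0x1
state:9 @ bit 17 → (0x5c5514ea>>17)&0x1ff = 0x2a  ←
flags:6 @ bit 26 → (0x5c5514ea>>26)&0x3f = 0x17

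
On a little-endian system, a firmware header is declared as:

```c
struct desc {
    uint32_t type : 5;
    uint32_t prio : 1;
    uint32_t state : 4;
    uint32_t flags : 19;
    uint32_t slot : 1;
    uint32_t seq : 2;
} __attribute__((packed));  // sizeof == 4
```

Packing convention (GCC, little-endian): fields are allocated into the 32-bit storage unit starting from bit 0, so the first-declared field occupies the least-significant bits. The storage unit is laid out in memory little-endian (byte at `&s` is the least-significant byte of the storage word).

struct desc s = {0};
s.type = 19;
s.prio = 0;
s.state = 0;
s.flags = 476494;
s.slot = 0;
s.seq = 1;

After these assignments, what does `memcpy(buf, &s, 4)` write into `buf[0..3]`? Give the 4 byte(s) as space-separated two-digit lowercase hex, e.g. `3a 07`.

type (5b) val=19 bits=0x13 at bit 0: 0x00000013
prio (1b) val=0 bits=0x0 at bit 5: 0x00000013
state (4b) val=0 bits=0x0 at bit 6: 0x00000013
flags (19b) val=476494 bits=0x7454e at bit 10: 0x1d153813
slot (1b) val=0 bits=0x0 at bit 29: 0x1d153813
seq (2b) val=1 bits=0x1 at bit 30: 0x5d153813
word = 0x5d153813 → little-endian bytes:
  [0]=0x13  [1]=0x38  [2]=0x15  [3]=0x5d

13 38 15 5d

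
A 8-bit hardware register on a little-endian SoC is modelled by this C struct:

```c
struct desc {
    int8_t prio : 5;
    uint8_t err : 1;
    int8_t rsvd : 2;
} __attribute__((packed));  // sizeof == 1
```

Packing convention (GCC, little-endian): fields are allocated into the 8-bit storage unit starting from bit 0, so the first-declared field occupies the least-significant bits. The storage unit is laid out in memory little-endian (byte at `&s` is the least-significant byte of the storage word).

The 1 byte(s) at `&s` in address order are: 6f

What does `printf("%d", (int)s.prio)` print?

[0]=0x6f (little-endian) → word 0x6f
prio:5 @ bit 0 → (0x6f>>0)&0x1f = 0xf  ←
err:1 @ bit 5 → (0x6f>>5)&0x1 = 0x1
rsvd:2 @ bit 6 → (0x6f>>6)&0x3 = 0x1
prio signed 5b, MSB=0: value = 15

15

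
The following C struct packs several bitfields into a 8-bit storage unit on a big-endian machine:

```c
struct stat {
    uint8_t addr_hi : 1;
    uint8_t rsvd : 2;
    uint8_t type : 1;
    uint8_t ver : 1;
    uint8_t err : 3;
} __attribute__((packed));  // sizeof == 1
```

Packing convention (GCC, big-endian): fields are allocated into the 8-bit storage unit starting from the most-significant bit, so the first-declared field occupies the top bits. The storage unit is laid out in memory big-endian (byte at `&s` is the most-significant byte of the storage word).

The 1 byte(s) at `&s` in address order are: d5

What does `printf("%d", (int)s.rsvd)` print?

2

[0]=0xd5 (big-endian) → word 0xd5
addr_hi:1 @ bit 7 → (0xd5>>7)&0x1 = 0x1
rsvd:2 @ bit 5 → (0xd5>>5)&0x3 = 0x2  ←
type:1 @ bit 4 → (0xd5>>4)&0x1 = 0x1
ver:1 @ bit 3 → (0xd5>>3)&0x1 = 0x0
err:3 @ bit 0 → (0xd5>>0)&0x7 = 0x5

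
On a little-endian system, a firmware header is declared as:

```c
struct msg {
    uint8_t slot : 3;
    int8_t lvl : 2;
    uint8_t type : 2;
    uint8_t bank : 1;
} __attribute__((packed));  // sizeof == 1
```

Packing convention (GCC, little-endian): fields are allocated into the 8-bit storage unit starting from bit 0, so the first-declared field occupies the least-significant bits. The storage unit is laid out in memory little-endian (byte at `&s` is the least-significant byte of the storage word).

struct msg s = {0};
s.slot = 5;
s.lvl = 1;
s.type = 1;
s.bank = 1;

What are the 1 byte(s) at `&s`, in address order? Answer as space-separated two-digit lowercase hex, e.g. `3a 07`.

ad

[0+:3] slot=5 & 0x7 = 0x5; word=0x05
[3+:2] lvl=1 & 0x3 = 0x1; word=0x0d
[5+:2] type=1 & 0x3 = 0x1; word=0x2d
[7+:1] bank=1 & 0x1 = 0x1; word=0xad
word = 0xad → little-endian bytes:
  [0]=0xad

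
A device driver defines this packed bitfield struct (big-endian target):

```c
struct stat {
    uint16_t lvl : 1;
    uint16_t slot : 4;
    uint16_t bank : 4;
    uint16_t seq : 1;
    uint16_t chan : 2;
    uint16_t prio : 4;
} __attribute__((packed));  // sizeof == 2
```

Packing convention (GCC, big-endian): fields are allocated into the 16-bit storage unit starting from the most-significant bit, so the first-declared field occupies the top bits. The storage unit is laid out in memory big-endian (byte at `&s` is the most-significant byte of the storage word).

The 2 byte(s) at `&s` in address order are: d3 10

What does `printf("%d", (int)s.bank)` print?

[0]=0xd3 [1]=0x10 (big-endian) → word 0xd310
lvl [15+:1] = (word>>15) & 0x1 = 1
slot [11+:4] = (word>>11) & 0xf = 10
bank [7+:4] = (word>>7) & 0xf = 6  ←
seq [6+:1] = (word>>6) & 0x1 = 0
chan [4+:2] = (word>>4) & 0x3 = 1
prio [0+:4] = (word>>0) & 0xf = 0

6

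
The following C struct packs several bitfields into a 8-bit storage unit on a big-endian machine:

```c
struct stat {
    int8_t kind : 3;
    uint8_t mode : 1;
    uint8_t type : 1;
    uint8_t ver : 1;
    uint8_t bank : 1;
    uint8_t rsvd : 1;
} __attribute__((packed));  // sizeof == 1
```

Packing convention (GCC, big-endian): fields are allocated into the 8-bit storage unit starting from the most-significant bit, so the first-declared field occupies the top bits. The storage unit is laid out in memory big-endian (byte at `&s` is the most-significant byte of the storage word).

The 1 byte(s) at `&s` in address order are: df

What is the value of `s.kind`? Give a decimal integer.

[0]=0xdf (big-endian) → word 0xdf
kind:3 @ bit 5 → (0xdf>>5)&0x7 = 0x6  ←
mode:1 @ bit 4 → (0xdf>>4)&0x1 = 0x1
type:1 @ bit 3 → (0xdf>>3)&0x1 = 0x1
ver:1 @ bit 2 → (0xdf>>2)&0x1 = 0x1
bank:1 @ bit 1 → (0xdf>>1)&0x1 = 0x1
rsvd:1 @ bit 0 → (0xdf>>0)&0x1 = 0x1
kind signed 3b, MSB=1: 6 - 8 = -2

-2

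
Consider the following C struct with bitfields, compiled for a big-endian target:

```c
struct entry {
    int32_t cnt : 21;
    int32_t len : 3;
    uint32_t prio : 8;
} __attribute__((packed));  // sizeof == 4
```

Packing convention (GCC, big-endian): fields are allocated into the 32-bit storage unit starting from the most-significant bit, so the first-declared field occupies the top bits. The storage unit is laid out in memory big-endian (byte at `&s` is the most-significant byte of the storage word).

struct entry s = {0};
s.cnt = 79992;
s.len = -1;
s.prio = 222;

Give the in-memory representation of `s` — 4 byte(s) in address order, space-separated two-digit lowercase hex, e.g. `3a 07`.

cnt (21b) val=79992 bits=0x13878 at bit 11: 0x09c3c000
len (3b) val=-1 bits=0x7 at bit 8: 0x09c3c700
prio (8b) val=222 bits=0xde at bit 0: 0x09c3c7de
word = 0x09c3c7de → big-endian bytes:
  [0]=0x09  [1]=0xc3  [2]=0xc7  [3]=0xde

09 c3 c7 de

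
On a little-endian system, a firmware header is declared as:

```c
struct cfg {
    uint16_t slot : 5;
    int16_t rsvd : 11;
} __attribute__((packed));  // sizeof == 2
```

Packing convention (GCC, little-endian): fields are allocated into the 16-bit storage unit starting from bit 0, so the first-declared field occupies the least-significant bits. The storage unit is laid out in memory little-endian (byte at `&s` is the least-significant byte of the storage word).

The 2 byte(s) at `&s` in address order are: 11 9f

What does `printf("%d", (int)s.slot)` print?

[0]=0x11 [1]=0x9f (little-endian) → word 0x9f11
slot [0+:5] = (word>>0) & 0x1f = 17  ←
rsvd [5+:11] = (word>>5) & 0x7ff = 1272

17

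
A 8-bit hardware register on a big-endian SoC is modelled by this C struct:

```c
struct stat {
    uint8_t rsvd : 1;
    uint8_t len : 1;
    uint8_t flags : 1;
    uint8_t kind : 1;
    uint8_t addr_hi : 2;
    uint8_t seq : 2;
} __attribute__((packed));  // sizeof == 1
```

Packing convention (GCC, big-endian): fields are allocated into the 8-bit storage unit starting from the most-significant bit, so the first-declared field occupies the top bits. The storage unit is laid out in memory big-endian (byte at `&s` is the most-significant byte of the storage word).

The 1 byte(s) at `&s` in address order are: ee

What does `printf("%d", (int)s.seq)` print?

[0]=0xee (big-endian) → word 0xee
rsvd:1 @ bit 7 → (0xee>>7)&0x1 = 0x1
len:1 @ bit 6 → (0xee>>6)&0x1 = 0x1
flags:1 @ bit 5 → (0xee>>5)&0x1 = 0x1
kind:1 @ bit 4 → (0xee>>4)&0x1 = 0x0
addr_hi:2 @ bit 2 → (0xee>>2)&0x3 = 0x3
seq:2 @ bit 0 → (0xee>>0)&0x3 = 0x2  ←

2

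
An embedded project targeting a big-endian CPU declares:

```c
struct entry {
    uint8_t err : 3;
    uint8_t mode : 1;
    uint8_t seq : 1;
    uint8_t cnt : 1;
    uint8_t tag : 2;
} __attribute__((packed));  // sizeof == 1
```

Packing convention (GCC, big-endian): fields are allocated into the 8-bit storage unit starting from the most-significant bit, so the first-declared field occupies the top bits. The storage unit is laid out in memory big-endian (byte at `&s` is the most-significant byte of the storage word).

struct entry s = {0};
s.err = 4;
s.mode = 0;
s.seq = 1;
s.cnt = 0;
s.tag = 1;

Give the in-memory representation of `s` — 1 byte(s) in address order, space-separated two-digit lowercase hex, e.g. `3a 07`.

err (3b) val=4 bits=0x4 at bit 5: 0x80
mode (1b) val=0 bits=0x0 at bit 4: 0x80
seq (1b) val=1 bits=0x1 at bit 3: 0x88
cnt (1b) val=0 bits=0x0 at bit 2: 0x88
tag (2b) val=1 bits=0x1 at bit 0: 0x89
word = 0x89 → big-endian bytes:
  [0]=0x89

89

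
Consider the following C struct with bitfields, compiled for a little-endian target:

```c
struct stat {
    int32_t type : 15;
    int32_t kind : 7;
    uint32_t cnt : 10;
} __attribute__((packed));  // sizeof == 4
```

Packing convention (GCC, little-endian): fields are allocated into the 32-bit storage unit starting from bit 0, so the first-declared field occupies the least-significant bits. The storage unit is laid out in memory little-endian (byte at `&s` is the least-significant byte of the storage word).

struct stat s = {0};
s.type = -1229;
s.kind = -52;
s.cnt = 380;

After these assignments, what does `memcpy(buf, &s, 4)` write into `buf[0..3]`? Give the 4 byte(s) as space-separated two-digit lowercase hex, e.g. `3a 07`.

33 7b 26 5f

[0+:15] type=-1229 & 0x7fff = 0x7b33; word=0x00007b33
[15+:7] kind=-52 & 0x7f = 0x4c; word=0x00267b33
[22+:10] cnt=380 & 0x3ff = 0x17c; word=0x5f267b33
word = 0x5f267b33 → little-endian bytes:
  [0]=0x33  [1]=0x7b  [2]=0x26  [3]=0x5f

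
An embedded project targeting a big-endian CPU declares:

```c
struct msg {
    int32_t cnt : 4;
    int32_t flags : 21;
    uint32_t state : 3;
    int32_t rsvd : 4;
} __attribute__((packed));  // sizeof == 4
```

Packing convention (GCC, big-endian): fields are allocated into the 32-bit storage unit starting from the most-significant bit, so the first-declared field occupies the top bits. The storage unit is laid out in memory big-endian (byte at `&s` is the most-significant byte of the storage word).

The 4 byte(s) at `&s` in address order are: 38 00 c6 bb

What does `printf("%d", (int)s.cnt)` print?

3

[0]=0x38 [1]=0x00 [2]=0xc6 [3]=0xbb (big-endian) → word 0x3800c6bb
cnt:4 @ bit 28 → (0x3800c6bb>>28)&0xf = 0x3  ←
flags:21 @ bit 7 → (0x3800c6bb>>7)&0x1fffff = 0x10018d
state:3 @ bit 4 → (0x3800c6bb>>4)&0x7 = 0x3
rsvd:4 @ bit 0 → (0x3800c6bb>>0)&0xf = 0xb
cnt signed 4b, MSB=0: value = 3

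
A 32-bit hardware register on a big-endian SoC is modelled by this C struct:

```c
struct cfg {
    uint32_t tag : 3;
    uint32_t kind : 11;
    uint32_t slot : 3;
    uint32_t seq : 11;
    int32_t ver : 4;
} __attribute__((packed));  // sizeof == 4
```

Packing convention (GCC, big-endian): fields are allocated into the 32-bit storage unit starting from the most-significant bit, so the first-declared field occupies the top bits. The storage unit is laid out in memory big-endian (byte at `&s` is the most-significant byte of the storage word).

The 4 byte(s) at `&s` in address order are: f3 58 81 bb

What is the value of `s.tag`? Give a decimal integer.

[0]=0xf3 [1]=0x58 [2]=0x81 [3]=0xbb (big-endian) → word 0xf35881bb
tag [29+:3] = (word>>29) & 0x7 = 7  ←
kind [18+:11] = (word>>18) & 0x7ff = 1238
slot [15+:3] = (word>>15) & 0x7 = 1
seq [4+:11] = (word>>4) & 0x7ff = 27
ver [0+:4] = (word>>0) & 0xf = 11

7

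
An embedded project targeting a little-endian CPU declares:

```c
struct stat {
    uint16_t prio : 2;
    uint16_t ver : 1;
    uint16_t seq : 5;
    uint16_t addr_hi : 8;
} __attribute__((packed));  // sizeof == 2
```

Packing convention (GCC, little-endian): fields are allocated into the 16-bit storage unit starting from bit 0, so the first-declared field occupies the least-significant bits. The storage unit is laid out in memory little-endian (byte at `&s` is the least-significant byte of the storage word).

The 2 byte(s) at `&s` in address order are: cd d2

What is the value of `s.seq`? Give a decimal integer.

25

[0]=0xcd [1]=0xd2 (little-endian) → word 0xd2cd
prio:2 @ bit 0 → (0xd2cd>>0)&0x3 = 0x1
ver:1 @ bit 2 → (0xd2cd>>2)&0x1 = 0x1
seq:5 @ bit 3 → (0xd2cd>>3)&0x1f = 0x19  ←
addr_hi:8 @ bit 8 → (0xd2cd>>8)&0xff = 0xd2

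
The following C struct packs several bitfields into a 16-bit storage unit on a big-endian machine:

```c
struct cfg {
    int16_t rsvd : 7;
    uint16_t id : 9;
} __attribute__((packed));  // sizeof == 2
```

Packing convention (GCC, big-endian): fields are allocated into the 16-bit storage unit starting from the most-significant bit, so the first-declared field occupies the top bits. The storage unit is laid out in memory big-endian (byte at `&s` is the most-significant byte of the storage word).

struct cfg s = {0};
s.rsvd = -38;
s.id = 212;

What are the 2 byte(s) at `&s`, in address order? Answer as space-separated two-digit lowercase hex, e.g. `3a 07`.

b4 d4

[9+:7] rsvd=-38 & 0x7f = 0x5a; word=0xb400
[0+:9] id=212 & 0x1ff = 0xd4; word=0xb4d4
word = 0xb4d4 → big-endian bytes:
  [0]=0xb4  [1]=0xd4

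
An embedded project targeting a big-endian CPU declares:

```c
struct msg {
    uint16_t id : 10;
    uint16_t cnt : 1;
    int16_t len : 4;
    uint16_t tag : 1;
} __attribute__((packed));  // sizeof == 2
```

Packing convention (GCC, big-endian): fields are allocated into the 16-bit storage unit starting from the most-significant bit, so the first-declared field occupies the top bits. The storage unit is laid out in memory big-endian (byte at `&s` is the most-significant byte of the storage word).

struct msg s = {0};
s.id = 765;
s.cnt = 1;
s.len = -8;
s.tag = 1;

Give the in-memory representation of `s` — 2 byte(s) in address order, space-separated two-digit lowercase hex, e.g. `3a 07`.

bf 71

id:10 = 765 → 0x2fd << 6 → word 0xbf40
cnt:1 = 1 → 0x1 << 5 → word 0xbf60
len:4 = -8 → 0x8 << 1 → word 0xbf70
tag:1 = 1 → 0x1 << 0 → word 0xbf71
word = 0xbf71 → big-endian bytes:
  [0]=0xbf  [1]=0x71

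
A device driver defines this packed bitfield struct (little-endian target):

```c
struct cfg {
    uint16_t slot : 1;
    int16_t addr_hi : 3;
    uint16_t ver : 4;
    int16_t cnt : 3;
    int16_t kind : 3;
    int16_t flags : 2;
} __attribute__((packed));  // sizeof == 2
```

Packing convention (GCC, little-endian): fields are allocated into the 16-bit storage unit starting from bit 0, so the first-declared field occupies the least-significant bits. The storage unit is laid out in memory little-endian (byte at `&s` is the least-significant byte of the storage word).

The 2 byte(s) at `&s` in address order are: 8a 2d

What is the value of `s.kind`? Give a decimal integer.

[0]=0x8a [1]=0x2d (little-endian) → word 0x2d8a
slot [0+:1] = (word>>0) & 0x1 = 0
addr_hi [1+:3] = (word>>1) & 0x7 = 5
ver [4+:4] = (word>>4) & 0xf = 8
cnt [8+:3] = (word>>8) & 0x7 = 5
kind [11+:3] = (word>>11) & 0x7 = 5  ←
flags [14+:2] = (word>>14) & 0x3 = 0
kind signed 3b, MSB=1: 5 - 8 = -3

-3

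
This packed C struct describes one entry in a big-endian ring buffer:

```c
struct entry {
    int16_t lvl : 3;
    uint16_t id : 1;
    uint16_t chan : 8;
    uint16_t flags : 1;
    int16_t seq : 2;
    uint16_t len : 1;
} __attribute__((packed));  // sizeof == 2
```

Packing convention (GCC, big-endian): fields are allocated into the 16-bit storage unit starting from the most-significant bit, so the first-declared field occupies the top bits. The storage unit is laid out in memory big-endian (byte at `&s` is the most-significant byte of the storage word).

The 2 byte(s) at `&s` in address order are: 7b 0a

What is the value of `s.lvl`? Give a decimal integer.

[0]=0x7b [1]=0x0a (big-endian) → word 0x7b0a
lvl:3 @ bit 13 → (0x7b0a>>13)&0x7 = 0x3  ←
id:1 @ bit 12 → (0x7b0a>>12)&0x1 = 0x1
chan:8 @ bit 4 → (0x7b0a>>4)&0xff = 0xb0
flags:1 @ bit 3 → (0x7b0a>>3)&0x1 = 0x1
seq:2 @ bit 1 → (0x7b0a>>1)&0x3 = 0x1
len:1 @ bit 0 → (0x7b0a>>0)&0x1 = 0x0
lvl signed 3b, MSB=0: value = 3

3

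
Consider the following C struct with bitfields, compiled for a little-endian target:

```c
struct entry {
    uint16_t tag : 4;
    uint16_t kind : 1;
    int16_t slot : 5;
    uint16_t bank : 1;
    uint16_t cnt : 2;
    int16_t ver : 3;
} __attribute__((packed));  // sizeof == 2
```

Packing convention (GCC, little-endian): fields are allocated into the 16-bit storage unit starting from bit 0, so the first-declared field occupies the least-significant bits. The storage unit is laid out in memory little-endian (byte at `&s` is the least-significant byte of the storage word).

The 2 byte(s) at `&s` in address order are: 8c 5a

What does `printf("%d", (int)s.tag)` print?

[0]=0x8c [1]=0x5a (little-endian) → word 0x5a8c
tag [0+:4] = (word>>0) & 0xf = 12  ←
kind [4+:1] = (word>>4) & 0x1 = 0
slot [5+:5] = (word>>5) & 0x1f = 20
bank [10+:1] = (word>>10) & 0x1 = 0
cnt [11+:2] = (word>>11) & 0x3 = 3
ver [13+:3] = (word>>13) & 0x7 = 2

12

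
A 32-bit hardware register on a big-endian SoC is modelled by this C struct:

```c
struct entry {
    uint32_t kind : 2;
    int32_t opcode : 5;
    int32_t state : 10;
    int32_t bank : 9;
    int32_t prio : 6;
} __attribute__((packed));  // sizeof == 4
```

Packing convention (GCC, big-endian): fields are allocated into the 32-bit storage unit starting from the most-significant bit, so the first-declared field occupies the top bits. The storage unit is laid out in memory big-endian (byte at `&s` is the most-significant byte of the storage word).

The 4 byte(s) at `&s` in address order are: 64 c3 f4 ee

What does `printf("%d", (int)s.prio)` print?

[0]=0x64 [1]=0xc3 [2]=0xf4 [3]=0xee (big-endian) → word 0x64c3f4ee
kind:2 @ bit 30 → (0x64c3f4ee>>30)&0x3 = 0x1
opcode:5 @ bit 25 → (0x64c3f4ee>>25)&0x1f = 0x12
state:10 @ bit 15 → (0x64c3f4ee>>15)&0x3ff = 0x187
bank:9 @ bit 6 → (0x64c3f4ee>>6)&0x1ff = 0x1d3
prio:6 @ bit 0 → (0x64c3f4ee>>0)&0x3f = 0x2e  ←
prio signed 6b, MSB=1: 46 - 64 = -18

-18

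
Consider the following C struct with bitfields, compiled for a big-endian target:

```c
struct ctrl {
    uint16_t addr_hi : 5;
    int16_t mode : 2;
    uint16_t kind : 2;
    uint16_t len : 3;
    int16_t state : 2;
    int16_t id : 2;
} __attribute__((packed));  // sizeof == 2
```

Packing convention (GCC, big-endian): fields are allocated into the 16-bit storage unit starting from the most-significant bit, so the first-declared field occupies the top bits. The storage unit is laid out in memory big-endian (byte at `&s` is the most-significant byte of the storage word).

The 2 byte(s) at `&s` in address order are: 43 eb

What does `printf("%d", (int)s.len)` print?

6

[0]=0x43 [1]=0xeb (big-endian) → word 0x43eb
addr_hi [11+:5] = (word>>11) & 0x1f = 8
mode [9+:2] = (word>>9) & 0x3 = 1
kind [7+:2] = (word>>7) & 0x3 = 3
len [4+:3] = (word>>4) & 0x7 = 6  ←
state [2+:2] = (word>>2) & 0x3 = 2
id [0+:2] = (word>>0) & 0x3 = 3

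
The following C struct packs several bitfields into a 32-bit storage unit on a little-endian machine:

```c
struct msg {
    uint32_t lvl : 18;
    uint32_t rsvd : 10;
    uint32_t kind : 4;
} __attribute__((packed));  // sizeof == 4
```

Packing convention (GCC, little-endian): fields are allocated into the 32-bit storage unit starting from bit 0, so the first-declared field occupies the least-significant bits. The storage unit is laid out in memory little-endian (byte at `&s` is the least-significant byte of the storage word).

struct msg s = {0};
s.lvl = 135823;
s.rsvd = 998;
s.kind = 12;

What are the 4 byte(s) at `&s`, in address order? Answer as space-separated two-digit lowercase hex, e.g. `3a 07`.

8f 12 9a cf

lvl (18b) val=135823 bits=0x2128f at bit 0: 0x0002128f
rsvd (10b) val=998 bits=0x3e6 at bit 18: 0x0f9a128f
kind (4b) val=12 bits=0xc at bit 28: 0xcf9a128f
word = 0xcf9a128f → little-endian bytes:
  [0]=0x8f  [1]=0x12  [2]=0x9a  [3]=0xcf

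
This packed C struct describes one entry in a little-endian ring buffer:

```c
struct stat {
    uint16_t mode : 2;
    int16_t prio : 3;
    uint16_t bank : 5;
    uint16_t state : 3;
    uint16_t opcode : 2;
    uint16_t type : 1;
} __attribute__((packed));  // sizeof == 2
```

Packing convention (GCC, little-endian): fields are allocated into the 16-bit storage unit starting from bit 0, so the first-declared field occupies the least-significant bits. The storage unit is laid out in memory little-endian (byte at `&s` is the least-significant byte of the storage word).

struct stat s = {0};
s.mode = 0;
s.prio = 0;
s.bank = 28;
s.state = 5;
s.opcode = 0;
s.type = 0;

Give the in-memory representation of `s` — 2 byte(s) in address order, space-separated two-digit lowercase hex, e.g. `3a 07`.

80 17

mode:2 = 0 → 0x0 << 0 → word 0x0000
prio:3 = 0 → 0x0 << 2 → word 0x0000
bank:5 = 28 → 0x1c << 5 → word 0x0380
state:3 = 5 → 0x5 << 10 → word 0x1780
opcode:2 = 0 → 0x0 << 13 → word 0x1780
type:1 = 0 → 0x0 << 15 → word 0x1780
word = 0x1780 → little-endian bytes:
  [0]=0x80  [1]=0x17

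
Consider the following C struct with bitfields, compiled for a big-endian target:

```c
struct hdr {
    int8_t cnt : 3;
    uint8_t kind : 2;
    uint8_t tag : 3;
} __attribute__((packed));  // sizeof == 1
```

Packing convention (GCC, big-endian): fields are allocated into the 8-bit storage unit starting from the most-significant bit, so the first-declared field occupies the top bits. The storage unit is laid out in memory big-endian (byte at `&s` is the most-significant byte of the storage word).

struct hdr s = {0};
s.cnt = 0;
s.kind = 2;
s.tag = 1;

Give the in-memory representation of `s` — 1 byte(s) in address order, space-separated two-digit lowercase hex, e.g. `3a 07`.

11

cnt:3 = 0 → 0x0 << 5 → word 0x00
kind:2 = 2 → 0x2 << 3 → word 0x10
tag:3 = 1 → 0x1 << 0 → word 0x11
word = 0x11 → big-endian bytes:
  [0]=0x11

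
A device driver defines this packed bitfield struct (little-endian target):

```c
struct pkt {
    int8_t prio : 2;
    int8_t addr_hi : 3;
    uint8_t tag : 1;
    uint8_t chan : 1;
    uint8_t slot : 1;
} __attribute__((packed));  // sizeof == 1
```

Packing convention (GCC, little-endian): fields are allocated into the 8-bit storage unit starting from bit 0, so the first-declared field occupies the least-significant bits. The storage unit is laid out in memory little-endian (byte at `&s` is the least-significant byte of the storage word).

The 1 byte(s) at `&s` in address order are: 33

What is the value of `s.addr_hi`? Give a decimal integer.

[0]=0x33 (little-endian) → word 0x33
prio [0+:2] = (word>>0) & 0x3 = 3
addr_hi [2+:3] = (word>>2) & 0x7 = 4  ←
tag [5+:1] = (word>>5) & 0x1 = 1
chan [6+:1] = (word>>6) & 0x1 = 0
slot [7+:1] = (word>>7) & 0x1 = 0
addr_hi signed 3b, MSB=1: 4 - 8 = -4

-4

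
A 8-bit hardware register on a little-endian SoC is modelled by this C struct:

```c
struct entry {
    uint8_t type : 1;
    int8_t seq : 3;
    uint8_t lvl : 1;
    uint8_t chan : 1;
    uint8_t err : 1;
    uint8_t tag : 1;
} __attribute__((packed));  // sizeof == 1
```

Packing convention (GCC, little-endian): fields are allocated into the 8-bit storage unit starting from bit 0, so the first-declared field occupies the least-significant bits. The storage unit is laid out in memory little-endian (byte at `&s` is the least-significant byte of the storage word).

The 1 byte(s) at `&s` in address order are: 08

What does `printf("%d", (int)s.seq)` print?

-4

[0]=0x08 (little-endian) → word 0x08
type:1 @ bit 0 → (0x08>>0)&0x1 = 0x0
seq:3 @ bit 1 → (0x08>>1)&0x7 = 0x4  ←
lvl:1 @ bit 4 → (0x08>>4)&0x1 = 0x0
chan:1 @ bit 5 → (0x08>>5)&0x1 = 0x0
err:1 @ bit 6 → (0x08>>6)&0x1 = 0x0
tag:1 @ bit 7 → (0x08>>7)&0x1 = 0x0
seq signed 3b, MSB=1: 4 - 8 = -4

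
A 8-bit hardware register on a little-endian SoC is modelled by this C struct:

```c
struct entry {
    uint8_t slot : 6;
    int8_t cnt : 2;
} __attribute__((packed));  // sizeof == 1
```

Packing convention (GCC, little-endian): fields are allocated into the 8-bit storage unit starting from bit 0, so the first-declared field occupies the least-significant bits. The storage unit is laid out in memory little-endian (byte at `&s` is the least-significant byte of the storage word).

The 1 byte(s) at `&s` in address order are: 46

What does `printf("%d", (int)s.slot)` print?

6

[0]=0x46 (little-endian) → word 0x46
slot [0+:6] = (word>>0) & 0x3f = 6  ←
cnt [6+:2] = (word>>6) & 0x3 = 1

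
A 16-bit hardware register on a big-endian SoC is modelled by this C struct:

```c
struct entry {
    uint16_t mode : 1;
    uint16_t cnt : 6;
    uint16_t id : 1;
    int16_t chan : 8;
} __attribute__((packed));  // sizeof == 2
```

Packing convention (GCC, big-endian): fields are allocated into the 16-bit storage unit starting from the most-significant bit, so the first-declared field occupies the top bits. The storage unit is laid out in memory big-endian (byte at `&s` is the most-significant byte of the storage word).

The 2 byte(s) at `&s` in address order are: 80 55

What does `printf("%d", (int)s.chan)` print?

85

[0]=0x80 [1]=0x55 (big-endian) → word 0x8055
mode:1 @ bit 15 → (0x8055>>15)&0x1 = 0x1
cnt:6 @ bit 9 → (0x8055>>9)&0x3f = 0x0
id:1 @ bit 8 → (0x8055>>8)&0x1 = 0x0
chan:8 @ bit 0 → (0x8055>>0)&0xff = 0x55  ←
chan signed 8b, MSB=0: value = 85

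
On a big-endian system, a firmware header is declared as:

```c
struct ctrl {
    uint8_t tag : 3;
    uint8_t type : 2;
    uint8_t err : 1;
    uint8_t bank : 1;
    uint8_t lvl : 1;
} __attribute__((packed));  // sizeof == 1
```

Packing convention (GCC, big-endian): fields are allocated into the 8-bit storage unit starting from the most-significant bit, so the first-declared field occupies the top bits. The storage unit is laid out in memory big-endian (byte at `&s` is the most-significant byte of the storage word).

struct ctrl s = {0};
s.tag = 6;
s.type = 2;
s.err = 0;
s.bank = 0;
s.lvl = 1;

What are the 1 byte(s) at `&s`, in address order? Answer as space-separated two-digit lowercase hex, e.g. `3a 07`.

d1

tag (3b) val=6 bits=0x6 at bit 5: 0xc0
type (2b) val=2 bits=0x2 at bit 3: 0xd0
err (1b) val=0 bits=0x0 at bit 2: 0xd0
bank (1b) val=0 bits=0x0 at bit 1: 0xd0
lvl (1b) val=1 bits=0x1 at bit 0: 0xd1
word = 0xd1 → big-endian bytes:
  [0]=0xd1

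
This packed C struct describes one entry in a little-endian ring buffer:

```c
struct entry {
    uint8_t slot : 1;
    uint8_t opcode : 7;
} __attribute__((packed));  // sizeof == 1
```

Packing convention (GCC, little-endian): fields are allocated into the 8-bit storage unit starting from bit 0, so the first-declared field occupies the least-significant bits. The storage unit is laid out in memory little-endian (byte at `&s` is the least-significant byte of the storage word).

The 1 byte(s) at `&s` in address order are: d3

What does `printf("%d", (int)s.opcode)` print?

[0]=0xd3 (little-endian) → word 0xd3
slot:1 @ bit 0 → (0xd3>>0)&0x1 = 0x1
opcode:7 @ bit 1 → (0xd3>>1)&0x7f = 0x69  ←

105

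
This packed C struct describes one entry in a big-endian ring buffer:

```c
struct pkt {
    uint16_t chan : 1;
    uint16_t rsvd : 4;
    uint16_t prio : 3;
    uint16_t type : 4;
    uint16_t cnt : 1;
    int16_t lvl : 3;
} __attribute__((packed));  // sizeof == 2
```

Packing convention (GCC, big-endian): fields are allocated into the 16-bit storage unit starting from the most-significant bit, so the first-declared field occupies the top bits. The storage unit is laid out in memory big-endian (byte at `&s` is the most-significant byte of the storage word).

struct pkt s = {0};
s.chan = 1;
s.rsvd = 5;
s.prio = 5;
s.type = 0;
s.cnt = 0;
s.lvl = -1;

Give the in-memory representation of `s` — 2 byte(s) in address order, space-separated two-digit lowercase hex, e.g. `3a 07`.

[15+:1] chan=1 & 0x1 = 0x1; word=0x8000
[11+:4] rsvd=5 & 0xf = 0x5; word=0xa800
[8+:3] prio=5 & 0x7 = 0x5; word=0xad00
[4+:4] type=0 & 0xf = 0x0; word=0xad00
[3+:1] cnt=0 & 0x1 = 0x0; word=0xad00
[0+:3] lvl=-1 & 0x7 = 0x7; word=0xad07
word = 0xad07 → big-endian bytes:
  [0]=0xad  [1]=0x07

ad 07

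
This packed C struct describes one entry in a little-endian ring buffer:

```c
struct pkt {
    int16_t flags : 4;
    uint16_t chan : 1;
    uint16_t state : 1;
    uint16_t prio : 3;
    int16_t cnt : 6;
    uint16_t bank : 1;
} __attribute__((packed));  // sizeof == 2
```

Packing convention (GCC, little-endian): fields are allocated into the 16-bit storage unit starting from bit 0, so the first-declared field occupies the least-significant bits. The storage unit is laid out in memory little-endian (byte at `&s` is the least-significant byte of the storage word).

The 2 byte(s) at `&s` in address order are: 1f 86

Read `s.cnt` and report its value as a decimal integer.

3

[0]=0x1f [1]=0x86 (little-endian) → word 0x861f
flags:4 @ bit 0 → (0x861f>>0)&0xf = 0xf
chan:1 @ bit 4 → (0x861f>>4)&0x1 = 0x1
state:1 @ bit 5 → (0x861f>>5)&0x1 = 0x0
prio:3 @ bit 6 → (0x861f>>6)&0x7 = 0x0
cnt:6 @ bit 9 → (0x861f>>9)&0x3f = 0x3  ←
bank:1 @ bit 15 → (0x861f>>15)&0x1 = 0x1
cnt signed 6b, MSB=0: value = 3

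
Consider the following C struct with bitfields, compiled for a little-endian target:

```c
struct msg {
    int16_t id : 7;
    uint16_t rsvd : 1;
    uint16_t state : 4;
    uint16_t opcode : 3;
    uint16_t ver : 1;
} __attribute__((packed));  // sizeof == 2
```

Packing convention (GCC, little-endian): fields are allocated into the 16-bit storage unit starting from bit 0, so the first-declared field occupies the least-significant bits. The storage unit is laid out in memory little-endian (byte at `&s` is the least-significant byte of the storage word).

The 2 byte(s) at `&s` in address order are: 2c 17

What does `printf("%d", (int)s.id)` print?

[0]=0x2c [1]=0x17 (little-endian) → word 0x172c
id [0+:7] = (word>>0) & 0x7f = 44  ←
rsvd [7+:1] = (word>>7) & 0x1 = 0
state [8+:4] = (word>>8) & 0xf = 7
opcode [12+:3] = (word>>12) & 0x7 = 1
ver [15+:1] = (word>>15) & 0x1 = 0
id signed 7b, MSB=0: value = 44

44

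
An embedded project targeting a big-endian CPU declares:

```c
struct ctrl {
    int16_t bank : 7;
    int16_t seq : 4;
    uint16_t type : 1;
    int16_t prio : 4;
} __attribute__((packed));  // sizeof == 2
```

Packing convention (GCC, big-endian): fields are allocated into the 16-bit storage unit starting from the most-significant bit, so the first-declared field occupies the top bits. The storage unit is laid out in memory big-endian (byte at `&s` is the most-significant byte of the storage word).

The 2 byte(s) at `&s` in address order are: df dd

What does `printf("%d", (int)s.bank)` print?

[0]=0xdf [1]=0xdd (big-endian) → word 0xdfdd
bank:7 @ bit 9 → (0xdfdd>>9)&0x7f = 0x6f  ←
seq:4 @ bit 5 → (0xdfdd>>5)&0xf = 0xe
type:1 @ bit 4 → (0xdfdd>>4)&0x1 = 0x1
prio:4 @ bit 0 → (0xdfdd>>0)&0xf = 0xd
bank signed 7b, MSB=1: 111 - 128 = -17

-17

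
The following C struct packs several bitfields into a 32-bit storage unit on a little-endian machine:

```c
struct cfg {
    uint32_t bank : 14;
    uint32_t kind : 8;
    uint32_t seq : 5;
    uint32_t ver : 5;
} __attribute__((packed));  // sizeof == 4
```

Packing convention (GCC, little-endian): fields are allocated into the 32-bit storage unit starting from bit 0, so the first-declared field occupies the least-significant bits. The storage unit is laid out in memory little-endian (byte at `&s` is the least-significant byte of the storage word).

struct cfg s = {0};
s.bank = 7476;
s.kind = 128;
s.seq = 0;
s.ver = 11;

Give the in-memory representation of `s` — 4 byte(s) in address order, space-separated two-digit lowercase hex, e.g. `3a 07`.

bank:14 = 7476 → 0x1d34 << 0 → word 0x00001d34
kind:8 = 128 → 0x80 << 14 → word 0x00201d34
seq:5 = 0 → 0x0 << 22 → word 0x00201d34
ver:5 = 11 → 0xb << 27 → word 0x58201d34
word = 0x58201d34 → little-endian bytes:
  [0]=0x34  [1]=0x1d  [2]=0x20  [3]=0x58

34 1d 20 58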